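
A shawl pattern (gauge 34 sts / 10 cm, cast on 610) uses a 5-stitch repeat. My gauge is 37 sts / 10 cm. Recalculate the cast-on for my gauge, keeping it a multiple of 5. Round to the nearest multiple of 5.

610 × 37 / 34 = 663.82.
Nearest multiple of 5: 665.

Cast on 665 stitches.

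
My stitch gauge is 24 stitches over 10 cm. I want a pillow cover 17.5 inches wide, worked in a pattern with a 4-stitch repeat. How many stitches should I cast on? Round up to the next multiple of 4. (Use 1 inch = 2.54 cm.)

17.5 in = 17.5 × 2.54 = 44.45 cm.
24 / 10 = 2.4 sts/cm.
44.45 × 2.4 = 106.68 sts.
→ 108.

108 stitches.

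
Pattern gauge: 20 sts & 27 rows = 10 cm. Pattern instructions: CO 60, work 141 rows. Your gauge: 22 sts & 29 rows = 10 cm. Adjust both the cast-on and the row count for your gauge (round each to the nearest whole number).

Cast on 66 stitches; work 151 rows.

Stitches: 60 × 22/20 = 66.00 → 66.
Rows: 141 × 29/27 = 151.44 → 151.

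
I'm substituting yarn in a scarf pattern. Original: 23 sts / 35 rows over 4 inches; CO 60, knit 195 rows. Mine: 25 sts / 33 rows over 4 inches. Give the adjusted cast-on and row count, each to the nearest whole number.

Cast on 65 stitches; work 184 rows.

Stitches: 60 × 25/23 = 65.22 → 65.
Rows: 195 × 33/35 = 183.86 → 184.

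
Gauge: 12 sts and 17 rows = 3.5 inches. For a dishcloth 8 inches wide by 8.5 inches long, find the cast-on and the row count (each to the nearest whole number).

Cast on 27 stitches and work 41 rows.

Stitch gauge = 12/3.5 = 3.429 sts/in; 8 × 3.429 = 27.43 → 27 sts.
Row gauge = 17/3.5 = 4.857 rows/in; 8.5 × 4.857 = 41.29 → 41 rows.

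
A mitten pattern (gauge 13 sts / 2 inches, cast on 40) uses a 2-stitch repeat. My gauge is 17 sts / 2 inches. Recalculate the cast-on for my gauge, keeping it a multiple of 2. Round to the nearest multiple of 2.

40 × 17 / 13 = 52.31.
Nearest multiple of 2: 52.

CO 52 sts.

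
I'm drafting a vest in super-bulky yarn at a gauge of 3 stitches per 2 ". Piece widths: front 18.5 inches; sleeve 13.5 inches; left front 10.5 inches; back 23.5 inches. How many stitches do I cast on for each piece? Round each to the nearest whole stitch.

Rate = 3/2 = 1.5 sts per in.
front: 18.5 × 1.5 = 27.75 → 28.
sleeve: 13.5 × 1.5 = 20.25 → 20.
left front: 10.5 × 1.5 = 15.75 → 16.
back: 23.5 × 1.5 = 35.25 → 35.

front 28; sleeve 20; left front 16; back 35.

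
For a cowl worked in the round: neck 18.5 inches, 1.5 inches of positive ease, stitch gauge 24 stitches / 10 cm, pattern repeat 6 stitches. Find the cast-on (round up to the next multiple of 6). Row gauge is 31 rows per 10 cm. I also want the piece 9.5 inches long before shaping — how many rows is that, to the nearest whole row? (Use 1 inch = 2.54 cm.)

Finished = 18.5 + 1.5 = 20 inches.
20 inches × 2.54 = 50.80 cm.
24/10 = 2.4 sts per cm; 50.80 × 2.4 = 121.92 sts.
Next multiple of 6 → 126.
9.5 inches = 24.13 cm; × 3.1 = 74.80 → 75 rows.

Cast on 126 stitches; work 75 rows.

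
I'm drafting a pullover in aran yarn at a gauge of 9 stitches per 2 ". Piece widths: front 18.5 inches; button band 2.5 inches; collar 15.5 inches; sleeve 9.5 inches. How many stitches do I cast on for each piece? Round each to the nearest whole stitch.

front 83; button band 11; collar 70; sleeve 43.

Rate = 9/2 = 4.5 sts per in.
front: 18.5 × 4.5 = 83.25 → 83.
button band: 2.5 × 4.5 = 11.25 → 11.
collar: 15.5 × 4.5 = 69.75 → 70.
sleeve: 9.5 × 4.5 = 42.75 → 43.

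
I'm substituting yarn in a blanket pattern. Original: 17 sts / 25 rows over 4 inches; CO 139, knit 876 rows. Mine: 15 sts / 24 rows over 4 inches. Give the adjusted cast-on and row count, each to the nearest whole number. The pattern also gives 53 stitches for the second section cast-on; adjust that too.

Stitches: 139 × 15/17 = 122.65 → 123.
Rows: 876 × 24/25 = 840.96 → 841.
second section cast-on: 53 × 15/17 = 46.76 → 47.

Cast on 123 stitches; work 841 rows; second section cast-on 47 stitches.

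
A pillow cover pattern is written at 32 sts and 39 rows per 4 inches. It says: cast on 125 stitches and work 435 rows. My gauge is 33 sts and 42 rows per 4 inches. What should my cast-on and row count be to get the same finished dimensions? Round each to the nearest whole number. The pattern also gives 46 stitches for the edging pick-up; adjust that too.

Stitches: 125 × 33/32 = 128.91 → 129.
Rows: 435 × 42/39 = 468.46 → 468.
edging pick-up: 46 × 33/32 = 47.44 → 47.

Cast on 129 stitches; work 468 rows; edging pick-up 47 stitches.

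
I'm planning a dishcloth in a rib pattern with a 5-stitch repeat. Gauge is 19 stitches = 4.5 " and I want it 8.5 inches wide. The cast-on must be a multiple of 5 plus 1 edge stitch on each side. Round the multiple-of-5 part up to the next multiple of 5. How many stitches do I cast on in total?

Cast on 37 stitches.

19 / 4.5 = 4.222 sts per inch.
8.5 × 4.222 = 35.89 sts.
Less 2 edge sts → 33.89 for the repeat.
Next multiple of 5: 35.
Add back 2 edge sts → 37.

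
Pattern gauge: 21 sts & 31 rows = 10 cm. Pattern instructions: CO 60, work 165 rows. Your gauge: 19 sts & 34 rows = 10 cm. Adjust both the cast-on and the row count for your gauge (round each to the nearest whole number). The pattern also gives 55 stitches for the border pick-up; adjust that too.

Cast on 54 stitches; work 181 rows; border pick-up 50 stitches.

Stitches: 60 × 19/21 = 54.29 → 54.
Rows: 165 × 34/31 = 180.97 → 181.
border pick-up: 55 × 19/21 = 49.76 → 50.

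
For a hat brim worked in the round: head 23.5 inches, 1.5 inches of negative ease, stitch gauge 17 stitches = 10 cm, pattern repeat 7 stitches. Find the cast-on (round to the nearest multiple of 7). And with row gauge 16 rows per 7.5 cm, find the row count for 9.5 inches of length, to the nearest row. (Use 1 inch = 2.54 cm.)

Finished = 23.5 − 1.5 = 22 inches.
22 inches × 2.54 = 55.88 cm.
17/10 = 1.7 sts per cm; 55.88 × 1.7 = 95.00 sts.
Nearest multiple of 7 → 98.
9.5 inches = 24.13 cm; × 2.133 = 51.48 → 51 rows.

Cast on 98 stitches; work 51 rows.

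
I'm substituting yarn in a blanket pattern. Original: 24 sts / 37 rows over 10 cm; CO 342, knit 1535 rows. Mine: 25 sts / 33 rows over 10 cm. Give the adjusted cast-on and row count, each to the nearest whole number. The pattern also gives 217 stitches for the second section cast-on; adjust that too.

Cast on 356 stitches; work 1369 rows; second section cast-on 226 stitches.

Stitches: 342 × 25/24 = 356.25 → 356.
Rows: 1535 × 33/37 = 1369.05 → 1369.
second section cast-on: 217 × 25/24 = 226.04 → 226.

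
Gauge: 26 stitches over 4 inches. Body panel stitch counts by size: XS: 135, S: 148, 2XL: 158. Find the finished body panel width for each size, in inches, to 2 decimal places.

XS 20.77 inches; S 22.77 inches; 2XL 24.31 inches.

26/4 = 6.5 sts per in.
XS: 135 / 6.5 = 20.769 → 20.77 in.
S: 148 / 6.5 = 22.769 → 22.77 in.
2XL: 158 / 6.5 = 24.308 → 24.31 in.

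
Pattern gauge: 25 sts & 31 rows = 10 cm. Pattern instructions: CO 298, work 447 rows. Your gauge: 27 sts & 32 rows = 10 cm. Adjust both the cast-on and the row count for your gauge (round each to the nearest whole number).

Cast on 322 stitches; work 461 rows.

Stitches: 298 × 27/25 = 321.84 → 322.
Rows: 447 × 32/31 = 461.42 → 461.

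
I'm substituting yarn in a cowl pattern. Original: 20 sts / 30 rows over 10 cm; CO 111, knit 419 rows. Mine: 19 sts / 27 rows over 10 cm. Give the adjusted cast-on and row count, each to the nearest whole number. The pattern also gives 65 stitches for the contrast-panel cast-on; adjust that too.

Cast on 105 stitches; work 377 rows; contrast-panel cast-on 62 stitches.

Stitches: 111 × 19/20 = 105.45 → 105.
Rows: 419 × 27/30 = 377.10 → 377.
contrast-panel cast-on: 65 × 19/20 = 61.75 → 62.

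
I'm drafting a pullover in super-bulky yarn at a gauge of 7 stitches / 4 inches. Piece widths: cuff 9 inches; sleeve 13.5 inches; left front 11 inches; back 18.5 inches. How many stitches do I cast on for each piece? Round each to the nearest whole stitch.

cuff 16; sleeve 24; left front 19; back 32.

Rate = 7/4 = 1.75 sts per in.
cuff: 9 × 1.75 = 15.75 → 16.
sleeve: 13.5 × 1.75 = 23.62 → 24.
left front: 11 × 1.75 = 19.25 → 19.
back: 18.5 × 1.75 = 32.38 → 32.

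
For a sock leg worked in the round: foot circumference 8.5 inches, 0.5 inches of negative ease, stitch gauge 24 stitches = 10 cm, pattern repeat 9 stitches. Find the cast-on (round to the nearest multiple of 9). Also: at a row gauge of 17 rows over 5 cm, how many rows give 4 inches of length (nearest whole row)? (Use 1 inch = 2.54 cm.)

Cast on 45 stitches; work 35 rows.

Finished = 8.5 − 0.5 = 8 inches.
8 inches × 2.54 = 20.32 cm.
24/10 = 2.4 sts per cm; 20.32 × 2.4 = 48.77 sts.
Nearest multiple of 9 → 45.
4 inches = 10.16 cm; × 3.4 = 34.54 → 35 rows.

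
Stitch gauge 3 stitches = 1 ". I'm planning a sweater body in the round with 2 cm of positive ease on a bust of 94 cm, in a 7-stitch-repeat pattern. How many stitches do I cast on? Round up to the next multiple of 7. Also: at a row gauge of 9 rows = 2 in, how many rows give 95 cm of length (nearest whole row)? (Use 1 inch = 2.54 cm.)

Cast on 119 stitches; work 168 rows.

Finished = 94 + 2 = 96 cm.
96 cm × 1/2.54 = 37.80 inches.
3/1 = 3 sts per in; 37.80 × 3 = 113.39 sts.
Next multiple of 7 → 119.
95 cm = 37.40 inches; × 4.5 = 168.31 → 168 rows.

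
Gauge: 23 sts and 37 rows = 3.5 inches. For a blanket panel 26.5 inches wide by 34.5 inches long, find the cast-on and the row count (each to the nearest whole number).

Cast on 174 stitches and work 365 rows.

Stitch gauge = 23/3.5 = 6.571 sts/in; 26.5 × 6.571 = 174.14 → 174 sts.
Row gauge = 37/3.5 = 10.571 rows/in; 34.5 × 10.571 = 364.71 → 365 rows.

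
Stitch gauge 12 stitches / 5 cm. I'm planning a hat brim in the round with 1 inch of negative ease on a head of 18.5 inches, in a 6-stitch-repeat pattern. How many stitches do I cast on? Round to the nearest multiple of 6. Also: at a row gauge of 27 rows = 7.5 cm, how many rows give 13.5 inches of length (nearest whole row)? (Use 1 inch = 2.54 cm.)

Finished = 18.5 − 1 = 17.5 inches.
17.5 inches × 2.54 = 44.45 cm.
12/5 = 2.4 sts per cm; 44.45 × 2.4 = 106.68 sts.
Nearest multiple of 6 → 108.
13.5 inches = 34.29 cm; × 3.6 = 123.44 → 123 rows.

Cast on 108 stitches; work 123 rows.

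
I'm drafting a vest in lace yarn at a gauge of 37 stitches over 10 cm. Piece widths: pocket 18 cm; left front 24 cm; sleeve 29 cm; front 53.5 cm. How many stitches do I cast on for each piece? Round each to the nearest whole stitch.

pocket 67; left front 89; sleeve 107; front 198.

Rate = 37/10 = 3.7 sts per cm.
pocket: 18 × 3.7 = 66.60 → 67.
left front: 24 × 3.7 = 88.80 → 89.
sleeve: 29 × 3.7 = 107.30 → 107.
front: 53.5 × 3.7 = 197.95 → 198.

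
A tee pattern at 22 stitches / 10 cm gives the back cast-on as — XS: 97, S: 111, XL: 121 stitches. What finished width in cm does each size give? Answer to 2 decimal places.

XS 44.09 cm; S 50.45 cm; XL 55.00 cm.

22/10 = 2.2 sts per cm.
XS: 97 / 2.2 = 44.091 → 44.09 cm.
S: 111 / 2.2 = 50.455 → 50.45 cm.
XL: 121 / 2.2 = 55.000 → 55.00 cm.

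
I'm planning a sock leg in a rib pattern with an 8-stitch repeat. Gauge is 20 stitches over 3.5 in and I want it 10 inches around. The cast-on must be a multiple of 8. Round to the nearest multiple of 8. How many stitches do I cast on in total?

20 / 3.5 = 5.714 sts per inch.
10 × 5.714 = 57.14 sts.
Nearest multiple of 8: 56.

CO 56 sts.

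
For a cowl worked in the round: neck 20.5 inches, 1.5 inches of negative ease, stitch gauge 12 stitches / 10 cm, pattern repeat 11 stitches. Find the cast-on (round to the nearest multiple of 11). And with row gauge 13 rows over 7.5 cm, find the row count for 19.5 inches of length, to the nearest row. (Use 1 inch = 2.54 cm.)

Finished = 20.5 − 1.5 = 19 inches.
19 inches × 2.54 = 48.26 cm.
12/10 = 1.2 sts per cm; 48.26 × 1.2 = 57.91 sts.
Nearest multiple of 11 → 55.
19.5 inches = 49.53 cm; × 1.733 = 85.85 → 86 rows.

Cast on 55 stitches; work 86 rows.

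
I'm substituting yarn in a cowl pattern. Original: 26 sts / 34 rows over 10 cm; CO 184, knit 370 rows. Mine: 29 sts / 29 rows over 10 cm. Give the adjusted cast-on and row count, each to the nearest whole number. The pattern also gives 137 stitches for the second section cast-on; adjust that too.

Stitches: 184 × 29/26 = 205.23 → 205.
Rows: 370 × 29/34 = 315.59 → 316.
second section cast-on: 137 × 29/26 = 152.81 → 153.

Cast on 205 stitches; work 316 rows; second section cast-on 153 stitches.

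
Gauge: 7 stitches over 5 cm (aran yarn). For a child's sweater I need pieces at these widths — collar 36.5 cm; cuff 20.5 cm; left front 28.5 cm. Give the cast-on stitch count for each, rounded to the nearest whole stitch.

collar 51; cuff 29; left front 40.

Rate = 7/5 = 1.4 sts per cm.
collar: 36.5 × 1.4 = 51.10 → 51.
cuff: 20.5 × 1.4 = 28.70 → 29.
left front: 28.5 × 1.4 = 39.90 → 40.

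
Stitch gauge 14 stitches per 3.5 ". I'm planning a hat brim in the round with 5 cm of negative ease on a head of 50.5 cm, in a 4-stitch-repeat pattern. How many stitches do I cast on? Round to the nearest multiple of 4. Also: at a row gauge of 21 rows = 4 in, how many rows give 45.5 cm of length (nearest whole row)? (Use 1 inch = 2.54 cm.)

Cast on 72 stitches; work 94 rows.

Finished = 50.5 − 5 = 45.5 cm.
45.5 cm × 1/2.54 = 17.91 inches.
14/3.5 = 4 sts per in; 17.91 × 4 = 71.65 sts.
Nearest multiple of 4 → 72.
45.5 cm = 17.91 inches; × 5.25 = 94.05 → 94 rows.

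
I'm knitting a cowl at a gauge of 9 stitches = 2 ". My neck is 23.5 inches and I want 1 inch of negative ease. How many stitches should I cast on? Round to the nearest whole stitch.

Cast on 101 stitches.

Finished = 23.5 − 1 = 22.5 in.
9 / 2 = 4.5 sts per inch.
22.50 × 4.5 = 101.25 sts.
→ 101 sts.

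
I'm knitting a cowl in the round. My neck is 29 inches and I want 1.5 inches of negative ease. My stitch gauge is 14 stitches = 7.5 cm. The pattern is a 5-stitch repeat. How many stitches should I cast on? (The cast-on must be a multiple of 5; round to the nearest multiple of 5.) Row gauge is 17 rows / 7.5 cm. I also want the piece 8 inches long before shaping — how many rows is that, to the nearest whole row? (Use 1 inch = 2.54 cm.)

Finished = 29 − 1.5 = 27.5 inches.
27.5 inches × 2.54 = 69.85 cm.
14/7.5 = 1.867 sts per cm; 69.85 × 1.867 = 130.39 sts.
Nearest multiple of 5 → 130.
8 inches = 20.32 cm; × 2.267 = 46.06 → 46 rows.

Cast on 130 stitches; work 46 rows.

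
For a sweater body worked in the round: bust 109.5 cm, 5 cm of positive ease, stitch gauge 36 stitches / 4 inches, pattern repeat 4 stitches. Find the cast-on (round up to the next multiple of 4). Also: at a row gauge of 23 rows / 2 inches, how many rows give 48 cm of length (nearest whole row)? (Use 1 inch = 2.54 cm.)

Cast on 408 stitches; work 217 rows.

Finished = 109.5 + 5 = 114.5 cm.
114.5 cm × 1/2.54 = 45.08 inches.
36/4 = 9 sts per in; 45.08 × 9 = 405.71 sts.
Next multiple of 4 → 408.
48 cm = 18.90 inches; × 11.5 = 217.32 → 217 rows.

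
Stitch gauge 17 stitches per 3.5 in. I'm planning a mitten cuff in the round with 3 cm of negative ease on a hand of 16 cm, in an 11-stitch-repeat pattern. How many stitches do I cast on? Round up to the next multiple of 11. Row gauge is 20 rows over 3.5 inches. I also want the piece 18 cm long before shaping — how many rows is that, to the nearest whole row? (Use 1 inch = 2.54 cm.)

Finished = 16 − 3 = 13 cm.
13 cm × 1/2.54 = 5.12 inches.
17/3.5 = 4.857 sts per in; 5.12 × 4.857 = 24.86 sts.
Next multiple of 11 → 33.
18 cm = 7.09 inches; × 5.714 = 40.49 → 40 rows.

Cast on 33 stitches; work 40 rows.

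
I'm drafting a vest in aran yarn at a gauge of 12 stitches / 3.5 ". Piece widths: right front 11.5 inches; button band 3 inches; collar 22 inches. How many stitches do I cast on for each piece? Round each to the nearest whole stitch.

right front 39; button band 10; collar 75.

Rate = 12/3.5 = 3.429 sts per in.
right front: 11.5 × 3.429 = 39.43 → 39.
button band: 3 × 3.429 = 10.29 → 10.
collar: 22 × 3.429 = 75.43 → 75.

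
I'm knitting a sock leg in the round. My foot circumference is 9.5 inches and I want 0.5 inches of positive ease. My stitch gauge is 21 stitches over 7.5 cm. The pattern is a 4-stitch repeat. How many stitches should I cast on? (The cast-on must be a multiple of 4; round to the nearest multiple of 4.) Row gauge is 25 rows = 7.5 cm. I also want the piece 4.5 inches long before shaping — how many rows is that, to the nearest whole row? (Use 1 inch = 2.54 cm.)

Finished = 9.5 + 0.5 = 10 inches.
10 inches × 2.54 = 25.40 cm.
21/7.5 = 2.8 sts per cm; 25.40 × 2.8 = 71.12 sts.
Nearest multiple of 4 → 72.
4.5 inches = 11.43 cm; × 3.333 = 38.10 → 38 rows.

Cast on 72 stitches; work 38 rows.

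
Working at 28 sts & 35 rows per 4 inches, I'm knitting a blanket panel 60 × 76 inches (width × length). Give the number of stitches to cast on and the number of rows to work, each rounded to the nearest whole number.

Cast on 420 stitches and work 665 rows.

Stitch gauge = 28/4 = 7 sts/in; 60 × 7 = 420.00 → 420 sts.
Row gauge = 35/4 = 8.75 rows/in; 76 × 8.75 = 665.00 → 665 rows.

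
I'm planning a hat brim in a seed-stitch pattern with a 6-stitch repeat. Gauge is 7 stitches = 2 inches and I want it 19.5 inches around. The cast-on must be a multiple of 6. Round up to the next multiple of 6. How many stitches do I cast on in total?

Cast on 72 stitches.

7 / 2 = 3.5 sts per inch.
19.5 × 3.5 = 68.25 sts.
Next multiple of 6: 72.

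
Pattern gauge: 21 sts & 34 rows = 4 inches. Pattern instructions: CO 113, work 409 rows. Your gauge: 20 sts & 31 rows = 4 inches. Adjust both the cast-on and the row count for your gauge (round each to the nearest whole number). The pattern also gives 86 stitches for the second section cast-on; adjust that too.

Stitches: 113 × 20/21 = 107.62 → 108.
Rows: 409 × 31/34 = 372.91 → 373.
second section cast-on: 86 × 20/21 = 81.90 → 82.

Cast on 108 stitches; work 373 rows; second section cast-on 82 stitches.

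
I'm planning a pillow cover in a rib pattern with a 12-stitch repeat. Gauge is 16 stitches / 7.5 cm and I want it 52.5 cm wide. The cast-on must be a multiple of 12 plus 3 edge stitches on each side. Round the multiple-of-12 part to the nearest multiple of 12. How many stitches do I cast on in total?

16 / 7.5 = 2.133 sts per cm.
52.5 × 2.133 = 112.00 sts.
Less 6 edge sts → 106.00 for the repeat.
Nearest multiple of 12: 108.
Add back 6 edge sts → 114.

CO 114 sts.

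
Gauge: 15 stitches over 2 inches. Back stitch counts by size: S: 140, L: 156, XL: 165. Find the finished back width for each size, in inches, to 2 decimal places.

S 18.67 inches; L 20.80 inches; XL 22.00 inches.

15/2 = 7.5 sts per in.
S: 140 / 7.5 = 18.667 → 18.67 in.
L: 156 / 7.5 = 20.800 → 20.80 in.
XL: 165 / 7.5 = 22.000 → 22.00 in.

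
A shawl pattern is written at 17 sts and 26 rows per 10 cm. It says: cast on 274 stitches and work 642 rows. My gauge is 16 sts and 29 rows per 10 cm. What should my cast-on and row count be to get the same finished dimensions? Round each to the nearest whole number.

Cast on 258 stitches; work 716 rows.

Stitches: 274 × 16/17 = 257.88 → 258.
Rows: 642 × 29/26 = 716.08 → 716.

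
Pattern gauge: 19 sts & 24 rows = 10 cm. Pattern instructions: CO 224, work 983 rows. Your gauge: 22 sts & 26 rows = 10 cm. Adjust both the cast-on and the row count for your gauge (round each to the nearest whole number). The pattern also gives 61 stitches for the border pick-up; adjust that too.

Stitches: 224 × 22/19 = 259.37 → 259.
Rows: 983 × 26/24 = 1064.92 → 1065.
border pick-up: 61 × 22/19 = 70.63 → 71.

Cast on 259 stitches; work 1065 rows; border pick-up 71 stitches.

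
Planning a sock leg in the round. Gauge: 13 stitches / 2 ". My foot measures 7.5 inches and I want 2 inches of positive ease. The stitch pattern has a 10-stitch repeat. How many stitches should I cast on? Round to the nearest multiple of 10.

Cast on 60 stitches.

Finished = 7.5 + 2 = 9.5 inches.
13 / 2 = 6.5 sts/in.
9.5 × 6.5 = 61.75 sts.
Nearest multiple of 10: 60.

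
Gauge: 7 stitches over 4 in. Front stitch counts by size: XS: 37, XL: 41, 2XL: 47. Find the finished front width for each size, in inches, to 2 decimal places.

XS 21.14 inches; XL 23.43 inches; 2XL 26.86 inches.

7/4 = 1.75 sts per in.
XS: 37 / 1.75 = 21.143 → 21.14 in.
XL: 41 / 1.75 = 23.429 → 23.43 in.
2XL: 47 / 1.75 = 26.857 → 26.86 in.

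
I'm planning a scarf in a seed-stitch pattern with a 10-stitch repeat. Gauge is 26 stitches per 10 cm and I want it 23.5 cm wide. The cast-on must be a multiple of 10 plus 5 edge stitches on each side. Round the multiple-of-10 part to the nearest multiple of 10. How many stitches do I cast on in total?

26 / 10 = 2.6 sts per cm.
23.5 × 2.6 = 61.10 sts.
Less 10 edge sts → 51.10 for the repeat.
Nearest multiple of 10: 50.
Add back 10 edge sts → 60.

Cast on 60 stitches.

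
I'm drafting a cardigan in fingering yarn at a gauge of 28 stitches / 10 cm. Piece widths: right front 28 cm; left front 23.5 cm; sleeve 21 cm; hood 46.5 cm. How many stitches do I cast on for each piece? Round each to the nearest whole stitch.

right front 78; left front 66; sleeve 59; hood 130.

Rate = 28/10 = 2.8 sts per cm.
right front: 28 × 2.8 = 78.40 → 78.
left front: 23.5 × 2.8 = 65.80 → 66.
sleeve: 21 × 2.8 = 58.80 → 59.
hood: 46.5 × 2.8 = 130.20 → 130.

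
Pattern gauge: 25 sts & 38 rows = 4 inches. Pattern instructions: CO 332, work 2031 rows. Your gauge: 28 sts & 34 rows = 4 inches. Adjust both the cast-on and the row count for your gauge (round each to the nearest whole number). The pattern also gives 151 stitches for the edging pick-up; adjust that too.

Cast on 372 stitches; work 1817 rows; edging pick-up 169 stitches.

Stitches: 332 × 28/25 = 371.84 → 372.
Rows: 2031 × 34/38 = 1817.21 → 1817.
edging pick-up: 151 × 28/25 = 169.12 → 169.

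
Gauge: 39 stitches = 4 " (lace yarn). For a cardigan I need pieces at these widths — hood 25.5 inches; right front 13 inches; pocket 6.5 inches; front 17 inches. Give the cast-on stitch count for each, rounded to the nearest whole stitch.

hood 249; right front 127; pocket 63; front 166.

Rate = 39/4 = 9.75 sts per in.
hood: 25.5 × 9.75 = 248.62 → 249.
right front: 13 × 9.75 = 126.75 → 127.
pocket: 6.5 × 9.75 = 63.38 → 63.
front: 17 × 9.75 = 165.75 → 166.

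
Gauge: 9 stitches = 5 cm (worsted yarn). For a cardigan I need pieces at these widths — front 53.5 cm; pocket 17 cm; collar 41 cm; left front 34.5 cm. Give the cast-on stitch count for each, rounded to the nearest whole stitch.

front 96; pocket 31; collar 74; left front 62.

Rate = 9/5 = 1.8 sts per cm.
front: 53.5 × 1.8 = 96.30 → 96.
pocket: 17 × 1.8 = 30.60 → 31.
collar: 41 × 1.8 = 73.80 → 74.
left front: 34.5 × 1.8 = 62.10 → 62.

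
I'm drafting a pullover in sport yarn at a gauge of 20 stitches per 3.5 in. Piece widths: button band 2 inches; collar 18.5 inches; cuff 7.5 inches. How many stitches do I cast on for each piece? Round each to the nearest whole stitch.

Rate = 20/3.5 = 5.714 sts per in.
button band: 2 × 5.714 = 11.43 → 11.
collar: 18.5 × 5.714 = 105.71 → 106.
cuff: 7.5 × 5.714 = 42.86 → 43.

button band 11; collar 106; cuff 43.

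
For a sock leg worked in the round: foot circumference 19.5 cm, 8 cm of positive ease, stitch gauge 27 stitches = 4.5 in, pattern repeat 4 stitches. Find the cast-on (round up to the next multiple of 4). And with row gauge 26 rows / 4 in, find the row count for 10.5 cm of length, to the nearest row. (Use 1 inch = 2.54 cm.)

Finished = 19.5 + 8 = 27.5 cm.
27.5 cm × 1/2.54 = 10.83 inches.
27/4.5 = 6 sts per in; 10.83 × 6 = 64.96 sts.
Next multiple of 4 → 68.
10.5 cm = 4.13 inches; × 6.5 = 26.87 → 27 rows.

Cast on 68 stitches; work 27 rows.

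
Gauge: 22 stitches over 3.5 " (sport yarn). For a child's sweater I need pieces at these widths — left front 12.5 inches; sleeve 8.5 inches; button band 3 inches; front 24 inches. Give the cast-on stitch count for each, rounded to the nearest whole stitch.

Rate = 22/3.5 = 6.286 sts per in.
left front: 12.5 × 6.286 = 78.57 → 79.
sleeve: 8.5 × 6.286 = 53.43 → 53.
button band: 3 × 6.286 = 18.86 → 19.
front: 24 × 6.286 = 150.86 → 151.

left front 79; sleeve 53; button band 19; front 151.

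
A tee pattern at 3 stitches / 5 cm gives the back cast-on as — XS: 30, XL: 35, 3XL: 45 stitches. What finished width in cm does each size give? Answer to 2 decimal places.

3/5 = 0.6 sts per cm.
XS: 30 / 0.6 = 50.000 → 50.00 cm.
XL: 35 / 0.6 = 58.333 → 58.33 cm.
3XL: 45 / 0.6 = 75.000 → 75.00 cm.

XS 50.00 cm; XL 58.33 cm; 3XL 75.00 cm.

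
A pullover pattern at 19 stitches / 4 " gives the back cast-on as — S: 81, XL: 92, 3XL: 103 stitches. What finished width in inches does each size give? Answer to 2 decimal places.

19/4 = 4.75 sts per in.
S: 81 / 4.75 = 17.053 → 17.05 in.
XL: 92 / 4.75 = 19.368 → 19.37 in.
3XL: 103 / 4.75 = 21.684 → 21.68 in.

S 17.05 inches; XL 19.37 inches; 3XL 21.68 inches.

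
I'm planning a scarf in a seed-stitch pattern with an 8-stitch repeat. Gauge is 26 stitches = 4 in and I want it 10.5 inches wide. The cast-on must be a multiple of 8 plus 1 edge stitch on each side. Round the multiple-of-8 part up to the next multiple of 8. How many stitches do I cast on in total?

CO 74 sts.

26 / 4 = 6.5 sts per inch.
10.5 × 6.5 = 68.25 sts.
Less 2 edge sts → 66.25 for the repeat.
Next multiple of 8: 72.
Add back 2 edge sts → 74.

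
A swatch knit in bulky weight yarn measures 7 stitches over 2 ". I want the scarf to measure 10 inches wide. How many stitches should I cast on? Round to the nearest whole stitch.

7 stitches / 2 in = 3.5 stitches per inch.
10 × 3.5 = 35.00 stitches.

CO 35 sts.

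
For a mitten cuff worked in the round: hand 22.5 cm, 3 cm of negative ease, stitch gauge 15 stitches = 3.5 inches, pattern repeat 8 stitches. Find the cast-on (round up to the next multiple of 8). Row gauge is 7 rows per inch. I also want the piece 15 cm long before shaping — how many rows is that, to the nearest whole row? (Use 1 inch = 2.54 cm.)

Finished = 22.5 − 3 = 19.5 cm.
19.5 cm × 1/2.54 = 7.68 inches.
15/3.5 = 4.286 sts per in; 7.68 × 4.286 = 32.90 sts.
Next multiple of 8 → 40.
15 cm = 5.91 inches; × 7 = 41.34 → 41 rows.

Cast on 40 stitches; work 41 rows.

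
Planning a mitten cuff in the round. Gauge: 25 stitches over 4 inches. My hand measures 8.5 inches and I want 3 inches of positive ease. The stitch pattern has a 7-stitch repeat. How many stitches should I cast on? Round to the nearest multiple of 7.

Finished = 8.5 + 3 = 11.5 inches.
25 / 4 = 6.25 sts/in.
11.5 × 6.25 = 71.88 sts.
Nearest multiple of 7: 70.

Cast on 70 stitches.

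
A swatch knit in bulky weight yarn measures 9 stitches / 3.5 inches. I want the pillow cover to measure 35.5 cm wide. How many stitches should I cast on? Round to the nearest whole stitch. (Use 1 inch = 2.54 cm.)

35.5 cm = 13.98 in.
9 stitches / 3.5 in = 2.571 stitches per inch.
13.98 × 2.571 = 35.94 stitches.
Round to nearest → 36.

Cast on 36 stitches.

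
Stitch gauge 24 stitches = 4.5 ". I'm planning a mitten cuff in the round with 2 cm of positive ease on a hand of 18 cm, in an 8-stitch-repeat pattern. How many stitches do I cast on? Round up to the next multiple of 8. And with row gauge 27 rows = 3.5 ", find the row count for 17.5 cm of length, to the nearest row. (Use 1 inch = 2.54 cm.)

Cast on 48 stitches; work 53 rows.

Finished = 18 + 2 = 20 cm.
20 cm × 1/2.54 = 7.87 inches.
24/4.5 = 5.333 sts per in; 7.87 × 5.333 = 41.99 sts.
Next multiple of 8 → 48.
17.5 cm = 6.89 inches; × 7.714 = 53.15 → 53 rows.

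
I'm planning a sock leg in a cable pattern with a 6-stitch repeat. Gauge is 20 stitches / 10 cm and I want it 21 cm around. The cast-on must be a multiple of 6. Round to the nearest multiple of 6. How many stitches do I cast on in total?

20 / 10 = 2 sts per cm.
21 × 2 = 42.00 sts.
Nearest multiple of 6: 42.

CO 42 sts.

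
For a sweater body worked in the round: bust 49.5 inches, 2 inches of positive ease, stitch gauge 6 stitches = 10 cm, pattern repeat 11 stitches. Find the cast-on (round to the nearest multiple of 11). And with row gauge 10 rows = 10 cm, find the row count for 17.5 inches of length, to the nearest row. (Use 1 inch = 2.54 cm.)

Cast on 77 stitches; work 44 rows.

Finished = 49.5 + 2 = 51.5 inches.
51.5 inches × 2.54 = 130.81 cm.
6/10 = 0.6 sts per cm; 130.81 × 0.6 = 78.49 sts.
Nearest multiple of 11 → 77.
17.5 inches = 44.45 cm; × 1 = 44.45 → 44 rows.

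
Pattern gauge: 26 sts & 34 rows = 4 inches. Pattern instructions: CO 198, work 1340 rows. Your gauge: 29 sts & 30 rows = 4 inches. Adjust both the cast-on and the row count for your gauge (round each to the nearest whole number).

Stitches: 198 × 29/26 = 220.85 → 221.
Rows: 1340 × 30/34 = 1182.35 → 1182.

Cast on 221 stitches; work 1182 rows.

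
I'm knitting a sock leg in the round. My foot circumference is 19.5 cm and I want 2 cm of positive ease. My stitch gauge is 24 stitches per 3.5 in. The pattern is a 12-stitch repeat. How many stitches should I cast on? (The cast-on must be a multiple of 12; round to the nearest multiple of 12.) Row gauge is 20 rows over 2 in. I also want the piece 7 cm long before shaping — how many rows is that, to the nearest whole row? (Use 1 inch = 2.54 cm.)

Cast on 60 stitches; work 28 rows.

Finished = 19.5 + 2 = 21.5 cm.
21.5 cm × 1/2.54 = 8.46 inches.
24/3.5 = 6.857 sts per in; 8.46 × 6.857 = 58.04 sts.
Nearest multiple of 12 → 60.
7 cm = 2.76 inches; × 10 = 27.56 → 28 rows.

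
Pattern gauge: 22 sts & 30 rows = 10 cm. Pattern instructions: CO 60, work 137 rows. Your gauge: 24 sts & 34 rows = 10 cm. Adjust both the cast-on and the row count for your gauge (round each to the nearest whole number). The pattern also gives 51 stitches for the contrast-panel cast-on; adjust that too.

Stitches: 60 × 24/22 = 65.45 → 65.
Rows: 137 × 34/30 = 155.27 → 155.
contrast-panel cast-on: 51 × 24/22 = 55.64 → 56.

Cast on 65 stitches; work 155 rows; contrast-panel cast-on 56 stitches.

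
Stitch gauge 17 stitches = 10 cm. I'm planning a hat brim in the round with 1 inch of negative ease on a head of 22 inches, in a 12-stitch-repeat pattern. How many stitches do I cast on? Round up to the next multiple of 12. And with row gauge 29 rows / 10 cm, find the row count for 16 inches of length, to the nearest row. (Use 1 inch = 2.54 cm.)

Cast on 96 stitches; work 118 rows.

Finished = 22 − 1 = 21 inches.
21 inches × 2.54 = 53.34 cm.
17/10 = 1.7 sts per cm; 53.34 × 1.7 = 90.68 sts.
Next multiple of 12 → 96.
16 inches = 40.64 cm; × 2.9 = 117.86 → 118 rows.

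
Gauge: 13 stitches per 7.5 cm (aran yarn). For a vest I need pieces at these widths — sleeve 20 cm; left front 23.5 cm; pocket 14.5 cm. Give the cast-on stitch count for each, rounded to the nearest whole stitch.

sleeve 35; left front 41; pocket 25.

Rate = 13/7.5 = 1.733 sts per cm.
sleeve: 20 × 1.733 = 34.67 → 35.
left front: 23.5 × 1.733 = 40.73 → 41.
pocket: 14.5 × 1.733 = 25.13 → 25.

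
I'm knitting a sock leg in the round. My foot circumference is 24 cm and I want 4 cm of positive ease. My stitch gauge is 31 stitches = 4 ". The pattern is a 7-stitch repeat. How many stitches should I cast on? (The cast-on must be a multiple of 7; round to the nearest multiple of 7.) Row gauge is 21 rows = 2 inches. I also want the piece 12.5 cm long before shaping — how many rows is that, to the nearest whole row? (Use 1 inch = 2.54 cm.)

Cast on 84 stitches; work 52 rows.

Finished = 24 + 4 = 28 cm.
28 cm × 1/2.54 = 11.02 inches.
31/4 = 7.75 sts per in; 11.02 × 7.75 = 85.43 sts.
Nearest multiple of 7 → 84.
12.5 cm = 4.92 inches; × 10.5 = 51.67 → 52 rows.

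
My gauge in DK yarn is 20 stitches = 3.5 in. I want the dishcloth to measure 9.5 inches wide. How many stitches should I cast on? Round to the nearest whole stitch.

Cast on 54 stitches.

20 stitches / 3.5 in = 5.714 stitches per inch.
9.5 × 5.714 = 54.29 stitches.
Round to nearest → 54.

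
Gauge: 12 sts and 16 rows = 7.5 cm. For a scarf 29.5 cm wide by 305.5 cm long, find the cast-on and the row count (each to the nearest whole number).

Stitch gauge = 12/7.5 = 1.6 sts/cm; 29.5 × 1.6 = 47.20 → 47 sts.
Row gauge = 16/7.5 = 2.133 rows/cm; 305.5 × 2.133 = 651.73 → 652 rows.

Cast on 47 stitches and work 652 rows.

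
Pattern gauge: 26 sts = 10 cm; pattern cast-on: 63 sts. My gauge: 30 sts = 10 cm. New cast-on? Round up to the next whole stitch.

Scale factor = 30 / 26 = 1.154.
63 × 30 / 26 = 72.69 sts.
→ 73 sts.

CO 73 sts.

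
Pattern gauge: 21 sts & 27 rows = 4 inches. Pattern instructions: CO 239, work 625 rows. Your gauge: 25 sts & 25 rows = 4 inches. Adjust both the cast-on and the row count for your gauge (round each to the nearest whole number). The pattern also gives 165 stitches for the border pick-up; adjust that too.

Stitches: 239 × 25/21 = 284.52 → 285.
Rows: 625 × 25/27 = 578.70 → 579.
border pick-up: 165 × 25/21 = 196.43 → 196.

Cast on 285 stitches; work 579 rows; border pick-up 196 stitches.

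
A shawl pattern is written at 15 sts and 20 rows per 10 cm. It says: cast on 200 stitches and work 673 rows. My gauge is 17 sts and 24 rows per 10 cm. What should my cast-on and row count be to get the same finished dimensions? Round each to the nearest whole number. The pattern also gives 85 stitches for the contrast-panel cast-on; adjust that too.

Cast on 227 stitches; work 808 rows; contrast-panel cast-on 96 stitches.

Stitches: 200 × 17/15 = 226.67 → 227.
Rows: 673 × 24/20 = 807.60 → 808.
contrast-panel cast-on: 85 × 17/15 = 96.33 → 96.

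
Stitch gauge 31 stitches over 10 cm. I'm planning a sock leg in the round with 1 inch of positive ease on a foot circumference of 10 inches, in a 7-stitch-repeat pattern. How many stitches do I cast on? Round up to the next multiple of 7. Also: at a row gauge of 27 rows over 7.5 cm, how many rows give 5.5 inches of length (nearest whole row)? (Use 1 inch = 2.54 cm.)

Finished = 10 + 1 = 11 inches.
11 inches × 2.54 = 27.94 cm.
31/10 = 3.1 sts per cm; 27.94 × 3.1 = 86.61 sts.
Next multiple of 7 → 91.
5.5 inches = 13.97 cm; × 3.6 = 50.29 → 50 rows.

Cast on 91 stitches; work 50 rows.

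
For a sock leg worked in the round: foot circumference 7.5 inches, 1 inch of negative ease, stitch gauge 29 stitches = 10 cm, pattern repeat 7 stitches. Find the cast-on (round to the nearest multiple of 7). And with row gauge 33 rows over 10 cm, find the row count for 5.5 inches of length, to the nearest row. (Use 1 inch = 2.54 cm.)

Finished = 7.5 − 1 = 6.5 inches.
6.5 inches × 2.54 = 16.51 cm.
29/10 = 2.9 sts per cm; 16.51 × 2.9 = 47.88 sts.
Nearest multiple of 7 → 49.
5.5 inches = 13.97 cm; × 3.3 = 46.10 → 46 rows.

Cast on 49 stitches; work 46 rows.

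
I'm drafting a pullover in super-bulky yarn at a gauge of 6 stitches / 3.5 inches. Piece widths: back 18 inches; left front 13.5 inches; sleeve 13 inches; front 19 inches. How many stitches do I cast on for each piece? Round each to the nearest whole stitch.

Rate = 6/3.5 = 1.714 sts per in.
back: 18 × 1.714 = 30.86 → 31.
left front: 13.5 × 1.714 = 23.14 → 23.
sleeve: 13 × 1.714 = 22.29 → 22.
front: 19 × 1.714 = 32.57 → 33.

back 31; left front 23; sleeve 22; front 33.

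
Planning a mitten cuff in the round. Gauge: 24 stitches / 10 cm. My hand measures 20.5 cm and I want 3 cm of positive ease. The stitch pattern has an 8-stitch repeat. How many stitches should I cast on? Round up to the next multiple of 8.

Finished = 20.5 + 3 = 23.5 cm.
24 / 10 = 2.4 sts/cm.
23.5 × 2.4 = 56.40 sts.
Next multiple of 8: 64.

64 stitches.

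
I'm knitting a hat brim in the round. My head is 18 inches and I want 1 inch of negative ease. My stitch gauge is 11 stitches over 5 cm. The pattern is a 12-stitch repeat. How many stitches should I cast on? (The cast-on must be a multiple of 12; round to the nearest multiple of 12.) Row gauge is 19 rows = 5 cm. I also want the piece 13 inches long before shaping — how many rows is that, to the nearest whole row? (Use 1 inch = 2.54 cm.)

Cast on 96 stitches; work 125 rows.

Finished = 18 − 1 = 17 inches.
17 inches × 2.54 = 43.18 cm.
11/5 = 2.2 sts per cm; 43.18 × 2.2 = 95.00 sts.
Nearest multiple of 12 → 96.
13 inches = 33.02 cm; × 3.8 = 125.48 → 125 rows.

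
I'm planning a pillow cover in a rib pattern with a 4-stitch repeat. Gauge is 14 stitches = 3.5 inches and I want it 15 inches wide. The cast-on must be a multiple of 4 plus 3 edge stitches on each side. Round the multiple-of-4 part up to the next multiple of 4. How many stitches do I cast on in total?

14 / 3.5 = 4 sts per inch.
15 × 4 = 60.00 sts.
Less 6 edge sts → 54.00 for the repeat.
Next multiple of 4: 56.
Add back 6 edge sts → 62.

Cast on 62 stitches.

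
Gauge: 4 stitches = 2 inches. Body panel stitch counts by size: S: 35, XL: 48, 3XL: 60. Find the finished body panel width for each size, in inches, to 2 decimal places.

4/2 = 2 sts per in.
S: 35 / 2 = 17.500 → 17.50 in.
XL: 48 / 2 = 24.000 → 24.00 in.
3XL: 60 / 2 = 30.000 → 30.00 in.

S 17.50 inches; XL 24.00 inches; 3XL 30.00 inches.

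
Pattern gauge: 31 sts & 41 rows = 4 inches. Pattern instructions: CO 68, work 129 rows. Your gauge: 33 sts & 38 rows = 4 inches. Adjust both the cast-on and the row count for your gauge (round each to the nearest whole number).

Stitches: 68 × 33/31 = 72.39 → 72.
Rows: 129 × 38/41 = 119.56 → 120.

Cast on 72 stitches; work 120 rows.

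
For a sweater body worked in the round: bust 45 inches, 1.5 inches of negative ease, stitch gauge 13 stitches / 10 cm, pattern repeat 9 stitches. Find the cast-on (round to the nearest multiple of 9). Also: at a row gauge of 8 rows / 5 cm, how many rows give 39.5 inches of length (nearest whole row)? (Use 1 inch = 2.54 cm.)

Finished = 45 − 1.5 = 43.5 inches.
43.5 inches × 2.54 = 110.49 cm.
13/10 = 1.3 sts per cm; 110.49 × 1.3 = 143.64 sts.
Nearest multiple of 9 → 144.
39.5 inches = 100.33 cm; × 1.6 = 160.53 → 161 rows.

Cast on 144 stitches; work 161 rows.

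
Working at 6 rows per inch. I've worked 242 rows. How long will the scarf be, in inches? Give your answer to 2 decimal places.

6 rows / 1 inch = 6 rows per inch.
242 / 6 = 40.333 inches.

40.33 inches.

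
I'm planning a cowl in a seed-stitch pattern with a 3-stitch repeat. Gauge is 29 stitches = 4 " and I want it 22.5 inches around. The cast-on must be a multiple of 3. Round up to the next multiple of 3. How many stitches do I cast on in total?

29 / 4 = 7.25 sts per inch.
22.5 × 7.25 = 163.12 sts.
Next multiple of 3: 165.

165 stitches.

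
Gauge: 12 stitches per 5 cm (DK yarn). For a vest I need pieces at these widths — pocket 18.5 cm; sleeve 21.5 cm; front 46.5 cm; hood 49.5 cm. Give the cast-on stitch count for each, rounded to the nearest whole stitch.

pocket 44; sleeve 52; front 112; hood 119.

Rate = 12/5 = 2.4 sts per cm.
pocket: 18.5 × 2.4 = 44.40 → 44.
sleeve: 21.5 × 2.4 = 51.60 → 52.
front: 46.5 × 2.4 = 111.60 → 112.
hood: 49.5 × 2.4 = 118.80 → 119.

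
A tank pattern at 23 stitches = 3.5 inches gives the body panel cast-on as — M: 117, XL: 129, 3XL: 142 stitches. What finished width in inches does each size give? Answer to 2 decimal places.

23/3.5 = 6.571 sts per in.
M: 117 / 6.571 = 17.804 → 17.80 in.
XL: 129 / 6.571 = 19.630 → 19.63 in.
3XL: 142 / 6.571 = 21.609 → 21.61 in.

M 17.80 inches; XL 19.63 inches; 3XL 21.61 inches.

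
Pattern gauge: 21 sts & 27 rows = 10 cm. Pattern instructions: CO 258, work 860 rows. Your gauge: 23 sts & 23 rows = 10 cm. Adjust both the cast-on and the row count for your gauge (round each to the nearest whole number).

Stitches: 258 × 23/21 = 282.57 → 283.
Rows: 860 × 23/27 = 732.59 → 733.

Cast on 283 stitches; work 733 rows.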